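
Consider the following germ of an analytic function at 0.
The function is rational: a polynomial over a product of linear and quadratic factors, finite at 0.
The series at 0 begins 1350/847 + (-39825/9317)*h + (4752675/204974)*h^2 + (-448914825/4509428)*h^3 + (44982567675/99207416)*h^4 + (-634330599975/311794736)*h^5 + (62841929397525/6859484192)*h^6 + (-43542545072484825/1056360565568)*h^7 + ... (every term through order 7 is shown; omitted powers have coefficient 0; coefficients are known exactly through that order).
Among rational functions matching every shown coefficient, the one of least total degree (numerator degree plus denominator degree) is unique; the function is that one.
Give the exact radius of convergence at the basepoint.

The radius of convergence is 2/9.

No rational of total degree below 3 reproduces all 8 coefficients; solving the [0/3] Pade equations on them gives f(h) = 3/(7*(h - 11/10)**2*(h + 2/9)), whose expansion matches every shown term.
Denominator factor (h + 2/9): pole of order 1 at -2/9, modulus 2/9.
Denominator factor (h - 11/10)^2: pole of order 2 at 11/10, modulus 11/10.
The radius of convergence is the smallest modulus among the singular points: 2/9.


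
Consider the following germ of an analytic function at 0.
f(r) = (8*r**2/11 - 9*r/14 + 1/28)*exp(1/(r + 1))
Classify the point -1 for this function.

The exponent 1/(r - (-1)) has a pole at -1, so exp(1/(r - (-1))) takes every nonzero value near it: an essential singularity (not a pole of any order).

The point is an essential singularity.


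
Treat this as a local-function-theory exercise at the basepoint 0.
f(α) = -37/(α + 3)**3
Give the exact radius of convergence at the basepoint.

The radius of convergence is 3.

Denominator factor (α + 3)^3: pole of order 3 at -3, modulus 3.
The radius of convergence is the smallest modulus among the singular points: 3.


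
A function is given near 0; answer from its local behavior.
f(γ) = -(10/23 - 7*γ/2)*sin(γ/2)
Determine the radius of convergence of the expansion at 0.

The radius of convergence is infinite.

The factor -sin(γ/2) is entire and contributes no finite singular point.
The polynomial part has no poles.
No finite singular points: the Taylor series at 0 converges everywhere.


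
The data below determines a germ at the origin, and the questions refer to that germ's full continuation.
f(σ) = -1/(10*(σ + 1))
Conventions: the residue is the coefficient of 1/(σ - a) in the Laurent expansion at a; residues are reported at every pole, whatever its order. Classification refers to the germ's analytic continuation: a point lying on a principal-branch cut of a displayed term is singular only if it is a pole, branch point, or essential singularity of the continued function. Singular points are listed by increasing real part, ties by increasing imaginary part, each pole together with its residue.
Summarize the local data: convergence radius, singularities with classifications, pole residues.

Denominator factor (σ + 1): pole of order 1 at -1, modulus 1.
The radius of convergence is the smallest modulus among the singular points: 1.
At the order-1 pole -1 set g(σ) = (σ - (-1))*f(σ) = -1/10.
Simple pole: residue = g(a) at a = -1, which is -1/10.

Radius of convergence at 0: 1.
At -1: a pole of order 1; residue -1/10.


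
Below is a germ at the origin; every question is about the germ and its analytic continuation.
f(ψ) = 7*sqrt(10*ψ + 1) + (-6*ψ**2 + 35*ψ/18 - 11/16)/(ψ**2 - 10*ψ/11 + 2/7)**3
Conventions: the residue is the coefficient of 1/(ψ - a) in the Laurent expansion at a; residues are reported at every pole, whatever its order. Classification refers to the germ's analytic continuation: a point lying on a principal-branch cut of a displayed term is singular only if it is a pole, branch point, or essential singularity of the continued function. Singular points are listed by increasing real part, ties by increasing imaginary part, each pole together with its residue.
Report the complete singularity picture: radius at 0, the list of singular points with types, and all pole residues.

Radius of convergence at 0: 1/10.
At -1/10: an algebraic (square-root) branch point.
At (5/11) - ((1/77)*sqrt(469))*i: a pole of order 3; residue -((1365397033/230985984)*sqrt(469))*i.
At (5/11) + ((1/77)*sqrt(469))*i: a pole of order 3; residue ((1365397033/230985984)*sqrt(469))*i.


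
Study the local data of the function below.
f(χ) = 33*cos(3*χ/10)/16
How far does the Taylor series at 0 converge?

The factor cos(3*χ/10) is entire and contributes no finite singular point.
The polynomial part has no poles.
No finite singular points: the Taylor series at 0 converges everywhere.

The radius of convergence is infinite.


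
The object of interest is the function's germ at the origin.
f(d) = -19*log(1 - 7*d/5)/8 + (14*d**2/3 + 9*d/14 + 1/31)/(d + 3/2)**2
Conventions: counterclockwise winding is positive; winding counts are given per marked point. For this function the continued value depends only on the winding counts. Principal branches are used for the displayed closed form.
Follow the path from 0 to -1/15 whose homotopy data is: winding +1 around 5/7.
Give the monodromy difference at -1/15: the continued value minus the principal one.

The rational part is single-valued and drops out of the difference; each branch term changes only by its own monodromy.
(-19/8)*log(1 - d/(5/7)): each positive loop around 5/7 adds 2*pi*i to the log, so winding +1 contributes (-19/8)*(1)*2*pi*i = -(19/4)*pi*i.
Summing the contributions at d = -1/15 gives -(19/4)*pi*i.

Continued minus principal equals -(19/4)*pi*i.


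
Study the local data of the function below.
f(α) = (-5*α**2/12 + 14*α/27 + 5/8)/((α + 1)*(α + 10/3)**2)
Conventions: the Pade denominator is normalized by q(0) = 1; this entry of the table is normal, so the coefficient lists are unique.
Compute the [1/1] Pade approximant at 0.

The Pade approximant has numerator coefficients [9/160, -52309/998400]; denominator coefficients [1, -67/416].

Taylor coefficients needed (expand at 0): a_0 = 9/160, a_1 = -13/300, a_2 = -67/9600.
Write the denominator as Q(α) = 1 + q1*α. Requiring Q*f - P = O(α^3) with deg P <= 1 kills the coefficients of α^2..α^2 in Q*f:
  α^2: a_2 + q1*a_1 = 0, i.e. -67/9600 + (-13/300)*q1 = 0.
Solving this linear system: q1 = -67/416.
The numerator is Q*f truncated at degree 1: P0 = a_0 = 9/160; P1 = a_1 + q1*a_0 = -52309/998400.


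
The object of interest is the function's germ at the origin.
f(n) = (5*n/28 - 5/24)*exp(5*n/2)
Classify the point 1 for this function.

The point is a regular point.

There is no denominator, hence no pole anywhere.
The factor exp(5*n/2) is entire.
So the germ continues analytically to 1.


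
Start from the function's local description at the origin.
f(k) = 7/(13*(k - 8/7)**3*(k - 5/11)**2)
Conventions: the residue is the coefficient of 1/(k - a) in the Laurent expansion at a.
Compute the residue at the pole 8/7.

The residue is 738213861/102576253.

At the order-3 pole 8/7 set g(k) = (k - (8/7))^3*f(k) = 7/(13*(k - 5/11)**2).
Order-3 pole: residue = g''(a)/2; g''(8/7) = 1476427722/102576253, so the residue is 738213861/102576253.


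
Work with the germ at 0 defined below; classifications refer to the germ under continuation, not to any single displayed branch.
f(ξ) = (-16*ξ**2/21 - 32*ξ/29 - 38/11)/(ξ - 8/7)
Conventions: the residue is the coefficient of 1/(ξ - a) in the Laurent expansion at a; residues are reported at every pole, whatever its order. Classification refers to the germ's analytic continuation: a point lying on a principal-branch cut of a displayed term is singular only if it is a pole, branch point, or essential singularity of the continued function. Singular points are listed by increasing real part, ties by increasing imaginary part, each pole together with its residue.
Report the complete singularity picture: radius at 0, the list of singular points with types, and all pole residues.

Radius of convergence at 0: 8/7.
At 8/7: a pole of order 1; residue -1874566/328251.

Denominator factor (ξ - 8/7): pole of order 1 at 8/7, modulus 8/7.
The radius of convergence is the smallest modulus among the singular points: 8/7.
At the order-1 pole 8/7 set g(ξ) = (ξ - (8/7))*f(ξ) = -16*ξ**2/21 - 32*ξ/29 - 38/11.
Simple pole: residue = g(a) at a = 8/7, which is -1874566/328251.


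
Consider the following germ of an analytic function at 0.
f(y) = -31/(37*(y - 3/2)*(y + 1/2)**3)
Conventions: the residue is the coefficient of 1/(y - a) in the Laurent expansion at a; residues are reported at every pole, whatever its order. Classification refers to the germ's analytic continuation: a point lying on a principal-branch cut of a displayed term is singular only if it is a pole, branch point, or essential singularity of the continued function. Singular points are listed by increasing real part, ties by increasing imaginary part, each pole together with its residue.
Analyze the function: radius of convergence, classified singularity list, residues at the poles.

Radius of convergence at 0: 1/2.
At -1/2: a pole of order 3; residue 31/296.
At 3/2: a pole of order 1; residue -31/296.

Denominator factor (y + 1/2)^3: pole of order 3 at -1/2, modulus 1/2.
Denominator factor (y - 3/2): pole of order 1 at 3/2, modulus 3/2.
The radius of convergence is the smallest modulus among the singular points: 1/2.
At the order-3 pole -1/2 set g(y) = (y - (-1/2))^3*f(y) = -31/(37*(y - 3/2)).
Order-3 pole: residue = g''(a)/2; g''(-1/2) = 31/148, so the residue is 31/296.
At the order-1 pole 3/2 set g(y) = (y - (3/2))*f(y) = -31/(37*(y + 1/2)**3).
Simple pole: residue = g(a) at a = 3/2, which is -31/296.
List the singular points by increasing real part (a conjugate pair: the negative imaginary part first).


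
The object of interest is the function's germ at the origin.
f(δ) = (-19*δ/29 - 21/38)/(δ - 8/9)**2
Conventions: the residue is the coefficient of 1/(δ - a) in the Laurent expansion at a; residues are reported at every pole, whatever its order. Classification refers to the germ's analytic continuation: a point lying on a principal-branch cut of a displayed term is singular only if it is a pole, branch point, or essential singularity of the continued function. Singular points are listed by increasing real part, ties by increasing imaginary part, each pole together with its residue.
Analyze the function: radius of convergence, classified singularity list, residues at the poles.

Radius of convergence at 0: 8/9.
At 8/9: a pole of order 2; residue -19/29.

Denominator factor (δ - 8/9)^2: pole of order 2 at 8/9, modulus 8/9.
The radius of convergence is the smallest modulus among the singular points: 8/9.
At the order-2 pole 8/9 set g(δ) = (δ - (8/9))^2*f(δ) = -19*δ/29 - 21/38.
Order-2 pole: residue = g'(a); g'(8/9) = -19/29, so the residue is -19/29.


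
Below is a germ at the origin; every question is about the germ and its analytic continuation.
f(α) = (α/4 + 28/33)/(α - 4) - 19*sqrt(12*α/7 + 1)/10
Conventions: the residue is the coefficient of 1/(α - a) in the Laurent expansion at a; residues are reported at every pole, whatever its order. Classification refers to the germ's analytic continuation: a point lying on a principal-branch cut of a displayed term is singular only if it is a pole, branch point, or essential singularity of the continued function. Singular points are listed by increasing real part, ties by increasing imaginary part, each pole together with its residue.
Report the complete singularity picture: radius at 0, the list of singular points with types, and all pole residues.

Denominator factor (α - 4): pole of order 1 at 4, modulus 4.
Branch term (-19/10)*sqrt(1 - α/(-7/12)): its argument vanishes at α = -7/12, a square-root branch point, modulus 7/12.
The radius of convergence is the smallest modulus among the singular points: 7/12.
The branch term is analytic at 4 and contributes nothing to the residue; only the rational part matters.
At the order-1 pole 4 set g(α) = (α - (4))*(rational part) = α/4 + 28/33.
Simple pole: residue = g(a) at a = 4, which is 61/33.
List the singular points by increasing real part (a conjugate pair: the negative imaginary part first).

Radius of convergence at 0: 7/12.
At -7/12: an algebraic (square-root) branch point.
At 4: a pole of order 1; residue 61/33.


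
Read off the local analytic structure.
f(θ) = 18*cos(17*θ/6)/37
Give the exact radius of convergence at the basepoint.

The factor cos(17*θ/6) is entire and contributes no finite singular point.
The polynomial part has no poles.
No finite singular points: the Taylor series at 0 converges everywhere.

The radius of convergence is infinite.


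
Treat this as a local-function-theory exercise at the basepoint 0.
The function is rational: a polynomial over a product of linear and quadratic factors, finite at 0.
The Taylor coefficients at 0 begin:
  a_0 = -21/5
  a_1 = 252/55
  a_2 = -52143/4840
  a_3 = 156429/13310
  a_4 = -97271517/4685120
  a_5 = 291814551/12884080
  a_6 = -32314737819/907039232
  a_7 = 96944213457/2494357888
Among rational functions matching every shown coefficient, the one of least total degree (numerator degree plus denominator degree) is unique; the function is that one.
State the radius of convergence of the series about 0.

No rational of total degree below 3 reproduces all 8 coefficients; solving the [0/3] Pade equations on them gives f(z) = 14/(5*(z + 11/12)*(z**2 - 8/11)), whose expansion matches every shown term.
Denominator factor (z**2 - 8/11): discriminant 32/11, real irrational roots (2/11)*sqrt(22) and -(2/11)*sqrt(22); poles of order 1, moduli (2/11)*sqrt(22) and (2/11)*sqrt(22).
Denominator factor (z + 11/12): pole of order 1 at -11/12, modulus 11/12.
The radius of convergence is the smallest modulus among the singular points: (2/11)*sqrt(22).

The radius of convergence is (2/11)*sqrt(22).


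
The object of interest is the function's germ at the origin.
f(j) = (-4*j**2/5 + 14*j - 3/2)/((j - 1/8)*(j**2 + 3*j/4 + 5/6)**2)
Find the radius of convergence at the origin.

Denominator factor (j**2 + 3*j/4 + 5/6)^2: discriminant -133/48, complex-conjugate roots (-3/8) + ((1/24)*sqrt(399))*i and (-3/8) - ((1/24)*sqrt(399))*i; poles of order 2, moduli (1/6)*sqrt(30) and (1/6)*sqrt(30).
Denominator factor (j - 1/8): pole of order 1 at 1/8, modulus 1/8.
The radius of convergence is the smallest modulus among the singular points: 1/8.

The radius of convergence is 1/8.


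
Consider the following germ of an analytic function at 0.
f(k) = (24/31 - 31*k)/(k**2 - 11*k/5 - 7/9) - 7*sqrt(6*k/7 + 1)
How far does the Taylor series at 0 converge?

Denominator factor (k**2 - 11*k/5 - 7/9): discriminant 1789/225, real irrational roots 11/10 + (1/30)*sqrt(1789) and 11/10 - (1/30)*sqrt(1789); poles of order 1, moduli 11/10 + (1/30)*sqrt(1789) and -11/10 + (1/30)*sqrt(1789).
Branch term (-7)*sqrt(1 - k/(-7/6)): its argument vanishes at k = -7/6, a square-root branch point, modulus 7/6.
The radius of convergence is the smallest modulus among the singular points: -11/10 + (1/30)*sqrt(1789).

The radius of convergence is -11/10 + (1/30)*sqrt(1789).


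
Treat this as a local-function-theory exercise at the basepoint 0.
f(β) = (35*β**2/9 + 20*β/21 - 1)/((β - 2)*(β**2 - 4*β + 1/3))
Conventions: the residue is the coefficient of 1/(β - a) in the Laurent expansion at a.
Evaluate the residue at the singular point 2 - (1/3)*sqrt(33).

The residue is 2903/693 - (520/693)*sqrt(33).

The factor β**2 - 4*β + 1/3 splits as (β - a)(β - a') with a = 2 - (1/3)*sqrt(33), a' = 2 + (1/3)*sqrt(33). At the order-1 pole a set g(β) = (β - a)*f(β) = [(35*β**2/9 + 20*β/21 - 1)/(β - 2)] / (β - a').
Simple pole: residue = g(a) at a = 2 - (1/3)*sqrt(33), which is 2903/693 - (520/693)*sqrt(33).


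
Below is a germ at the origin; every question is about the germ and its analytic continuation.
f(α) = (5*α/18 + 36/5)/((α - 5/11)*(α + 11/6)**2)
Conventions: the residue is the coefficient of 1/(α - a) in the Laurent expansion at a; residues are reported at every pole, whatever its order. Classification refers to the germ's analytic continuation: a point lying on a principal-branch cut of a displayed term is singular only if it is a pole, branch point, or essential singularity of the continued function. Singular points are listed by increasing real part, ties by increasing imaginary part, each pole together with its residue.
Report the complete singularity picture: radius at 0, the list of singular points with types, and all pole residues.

Denominator factor (α - 5/11): pole of order 1 at 5/11, modulus 5/11.
Denominator factor (α + 11/6)^2: pole of order 2 at -11/6, modulus 11/6.
The radius of convergence is the smallest modulus among the singular points: 5/11.
At the order-2 pole -11/6 set g(α) = (α - (-11/6))^2*f(α) = (5*α/18 + 36/5)/(α - 5/11).
Order-2 pole: residue = g'(a); g'(-11/6) = -159566/114005, so the residue is -159566/114005.
At the order-1 pole 5/11 set g(α) = (α - (5/11))*f(α) = (5*α/18 + 36/5)/(α + 11/6)**2.
Simple pole: residue = g(a) at a = 5/11, which is 159566/114005.
List the singular points by increasing real part (a conjugate pair: the negative imaginary part first).

Radius of convergence at 0: 5/11.
At -11/6: a pole of order 2; residue -159566/114005.
At 5/11: a pole of order 1; residue 159566/114005.


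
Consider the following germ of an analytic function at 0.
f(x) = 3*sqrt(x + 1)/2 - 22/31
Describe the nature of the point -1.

The point is an algebraic (square-root) branch point.

The term (3/2)*sqrt(1 - x/(-1)) has argument 1 - -1/(-1) = 0 at -1: a square-root (algebraic, two-sheeted) branch point; the remaining terms are analytic or single-valued there.


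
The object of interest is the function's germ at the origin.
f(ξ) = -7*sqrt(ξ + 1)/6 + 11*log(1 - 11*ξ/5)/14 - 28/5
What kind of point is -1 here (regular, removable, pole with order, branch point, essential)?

The term (-7/6)*sqrt(1 - ξ/(-1)) has argument 1 - -1/(-1) = 0 at -1: a square-root (algebraic, two-sheeted) branch point; the remaining terms are analytic or single-valued there.

The point is an algebraic (square-root) branch point.


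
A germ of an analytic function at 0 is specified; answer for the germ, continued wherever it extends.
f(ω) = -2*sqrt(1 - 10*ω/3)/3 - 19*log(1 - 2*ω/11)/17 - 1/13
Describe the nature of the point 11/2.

The point is a logarithmic branch point.

The term (-19/17)*log(1 - ω/(11/2)) has argument 1 - 11/2/(11/2) = 0 at 11/2: a logarithmic (infinitely-sheeted) branch point; the remaining terms are analytic or single-valued there.


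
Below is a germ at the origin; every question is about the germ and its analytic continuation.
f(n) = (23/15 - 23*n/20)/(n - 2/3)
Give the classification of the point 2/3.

The point is a pole of order 1.

The denominator factor n - 2/3 vanishes at 2/3 and appears to the power 1; the numerator there equals 23/30, nonzero, and no other factor vanishes.
Hence a pole whose order is the multiplicity, 1.


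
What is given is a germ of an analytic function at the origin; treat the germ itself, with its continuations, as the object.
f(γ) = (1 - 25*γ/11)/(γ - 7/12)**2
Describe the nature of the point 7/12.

The denominator factor γ - 7/12 vanishes at 7/12 and appears to the power 2; the numerator there equals -43/132, nonzero, and no other factor vanishes.
Hence a pole whose order is the multiplicity, 2.

The point is a pole of order 2.


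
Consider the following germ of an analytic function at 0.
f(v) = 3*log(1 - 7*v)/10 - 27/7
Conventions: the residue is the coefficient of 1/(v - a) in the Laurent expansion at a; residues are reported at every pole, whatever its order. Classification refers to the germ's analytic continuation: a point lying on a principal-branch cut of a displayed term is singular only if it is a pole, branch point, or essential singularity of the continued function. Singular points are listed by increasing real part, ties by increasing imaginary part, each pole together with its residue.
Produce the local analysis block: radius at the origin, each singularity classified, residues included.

Branch term (3/10)*log(1 - v/(1/7)): its argument vanishes at v = 1/7, a logarithmic branch point, modulus 1/7.
The radius of convergence is the smallest modulus among the singular points: 1/7.

Radius of convergence at 0: 1/7.
At 1/7: a logarithmic branch point.


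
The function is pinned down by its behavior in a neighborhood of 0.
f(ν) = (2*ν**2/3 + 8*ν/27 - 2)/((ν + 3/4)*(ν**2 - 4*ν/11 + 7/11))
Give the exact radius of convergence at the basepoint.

The radius of convergence is 3/4.

Denominator factor (ν**2 - 4*ν/11 + 7/11): discriminant -292/121, complex-conjugate roots (2/11) + ((1/11)*sqrt(73))*i and (2/11) - ((1/11)*sqrt(73))*i; poles of order 1, moduli (1/11)*sqrt(77) and (1/11)*sqrt(77).
Denominator factor (ν + 3/4): pole of order 1 at -3/4, modulus 3/4.
The radius of convergence is the smallest modulus among the singular points: 3/4.


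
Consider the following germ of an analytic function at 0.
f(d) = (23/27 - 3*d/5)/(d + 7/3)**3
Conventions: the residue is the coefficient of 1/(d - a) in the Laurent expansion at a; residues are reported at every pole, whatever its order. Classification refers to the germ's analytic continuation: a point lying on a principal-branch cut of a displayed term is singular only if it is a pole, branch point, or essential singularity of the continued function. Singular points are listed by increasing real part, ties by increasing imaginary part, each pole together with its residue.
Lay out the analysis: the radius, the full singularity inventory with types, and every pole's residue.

Denominator factor (d + 7/3)^3: pole of order 3 at -7/3, modulus 7/3.
The radius of convergence is the smallest modulus among the singular points: 7/3.
At the order-3 pole -7/3 set g(d) = (d - (-7/3))^3*f(d) = 23/27 - 3*d/5.
Order-3 pole: residue = g''(a)/2; g''(-7/3) = 0, so the residue is 0.

Radius of convergence at 0: 7/3.
At -7/3: a pole of order 3; residue 0.


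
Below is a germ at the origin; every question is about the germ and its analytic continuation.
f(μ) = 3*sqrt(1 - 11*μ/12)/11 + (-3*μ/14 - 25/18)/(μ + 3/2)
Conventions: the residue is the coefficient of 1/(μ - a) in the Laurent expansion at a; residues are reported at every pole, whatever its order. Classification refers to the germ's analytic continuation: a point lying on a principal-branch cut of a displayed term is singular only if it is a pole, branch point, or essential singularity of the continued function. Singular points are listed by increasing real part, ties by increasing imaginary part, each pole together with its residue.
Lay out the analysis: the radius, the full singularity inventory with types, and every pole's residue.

Denominator factor (μ + 3/2): pole of order 1 at -3/2, modulus 3/2.
Branch term (3/11)*sqrt(1 - μ/(12/11)): its argument vanishes at μ = 12/11, a square-root branch point, modulus 12/11.
The radius of convergence is the smallest modulus among the singular points: 12/11.
The branch term is analytic at -3/2 and contributes nothing to the residue; only the rational part matters.
At the order-1 pole -3/2 set g(μ) = (μ - (-3/2))*(rational part) = -3*μ/14 - 25/18.
Simple pole: residue = g(a) at a = -3/2, which is -269/252.
List the singular points by increasing real part (a conjugate pair: the negative imaginary part first).

Radius of convergence at 0: 12/11.
At -3/2: a pole of order 1; residue -269/252.
At 12/11: an algebraic (square-root) branch point.


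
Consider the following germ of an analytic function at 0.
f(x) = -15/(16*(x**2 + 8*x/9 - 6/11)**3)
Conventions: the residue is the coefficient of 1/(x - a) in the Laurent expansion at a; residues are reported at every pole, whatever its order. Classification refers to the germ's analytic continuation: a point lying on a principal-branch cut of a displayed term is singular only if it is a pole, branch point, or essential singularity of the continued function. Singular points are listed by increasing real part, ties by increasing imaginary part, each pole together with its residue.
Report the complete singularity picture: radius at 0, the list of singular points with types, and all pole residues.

Denominator factor (x**2 + 8*x/9 - 6/11)^3: discriminant 2648/891, real irrational roots -4/9 + (1/99)*sqrt(7282) and -4/9 - (1/99)*sqrt(7282); poles of order 3, moduli -4/9 + (1/99)*sqrt(7282) and 4/9 + (1/99)*sqrt(7282).
The radius of convergence is the smallest modulus among the singular points: -4/9 + (1/99)*sqrt(7282).
The factor x**2 + 8*x/9 - 6/11 splits as (x - a)(x - a') with a = -4/9 - (1/99)*sqrt(7282), a' = -4/9 + (1/99)*sqrt(7282). At the order-3 pole a set g(x) = (x - a)^3*f(x) = [-15/16] / (x - a')^3.
Order-3 pole: residue = g''(a)/2; g''(-4/9 - (1/99)*sqrt(7282)) = (321521805/37135043584)*sqrt(7282), so the residue is (321521805/74270087168)*sqrt(7282).
The factor x**2 + 8*x/9 - 6/11 splits as (x - a)(x - a') with a = -4/9 + (1/99)*sqrt(7282), a' = -4/9 - (1/99)*sqrt(7282). At the order-3 pole a set g(x) = (x - a)^3*f(x) = [-15/16] / (x - a')^3.
Order-3 pole: residue = g''(a)/2; g''(-4/9 + (1/99)*sqrt(7282)) = -(321521805/37135043584)*sqrt(7282), so the residue is -(321521805/74270087168)*sqrt(7282).
List the singular points by increasing real part (a conjugate pair: the negative imaginary part first).

Radius of convergence at 0: -4/9 + (1/99)*sqrt(7282).
At -4/9 - (1/99)*sqrt(7282): a pole of order 3; residue (321521805/74270087168)*sqrt(7282).
At -4/9 + (1/99)*sqrt(7282): a pole of order 3; residue -(321521805/74270087168)*sqrt(7282).


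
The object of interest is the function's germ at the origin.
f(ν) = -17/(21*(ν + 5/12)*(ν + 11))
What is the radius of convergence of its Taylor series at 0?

The radius of convergence is 5/12.

Denominator factor (ν + 11): pole of order 1 at -11, modulus 11.
Denominator factor (ν + 5/12): pole of order 1 at -5/12, modulus 5/12.
The radius of convergence is the smallest modulus among the singular points: 5/12.


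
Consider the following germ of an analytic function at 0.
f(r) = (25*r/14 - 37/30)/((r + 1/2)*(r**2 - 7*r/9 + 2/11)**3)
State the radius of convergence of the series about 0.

Denominator factor (r + 1/2): pole of order 1 at -1/2, modulus 1/2.
Denominator factor (r**2 - 7*r/9 + 2/11)^3: discriminant -109/891, complex-conjugate roots (7/18) + ((1/198)*sqrt(1199))*i and (7/18) - ((1/198)*sqrt(1199))*i; poles of order 3, moduli (1/11)*sqrt(22) and (1/11)*sqrt(22).
The radius of convergence is the smallest modulus among the singular points: (1/11)*sqrt(22).

The radius of convergence is (1/11)*sqrt(22).


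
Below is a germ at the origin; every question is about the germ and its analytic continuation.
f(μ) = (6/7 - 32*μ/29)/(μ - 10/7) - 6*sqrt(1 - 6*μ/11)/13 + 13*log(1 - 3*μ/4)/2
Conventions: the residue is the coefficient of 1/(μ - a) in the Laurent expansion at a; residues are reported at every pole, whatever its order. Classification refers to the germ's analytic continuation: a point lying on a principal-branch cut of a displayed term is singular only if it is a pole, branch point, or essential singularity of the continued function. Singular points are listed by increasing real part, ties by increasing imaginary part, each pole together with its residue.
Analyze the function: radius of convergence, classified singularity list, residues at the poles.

Radius of convergence at 0: 4/3.
At 4/3: a logarithmic branch point.
At 10/7: a pole of order 1; residue -146/203.
At 11/6: an algebraic (square-root) branch point.

Denominator factor (μ - 10/7): pole of order 1 at 10/7, modulus 10/7.
Branch term (-6/13)*sqrt(1 - μ/(11/6)): its argument vanishes at μ = 11/6, a square-root branch point, modulus 11/6.
Branch term (13/2)*log(1 - μ/(4/3)): its argument vanishes at μ = 4/3, a logarithmic branch point, modulus 4/3.
The radius of convergence is the smallest modulus among the singular points: 4/3.
The branch terms are analytic at 10/7 and contribute nothing to the residue; only the rational part matters.
At the order-1 pole 10/7 set g(μ) = (μ - (10/7))*(rational part) = 6/7 - 32*μ/29.
Simple pole: residue = g(a) at a = 10/7, which is -146/203.
List the singular points by increasing real part (a conjugate pair: the negative imaginary part first).


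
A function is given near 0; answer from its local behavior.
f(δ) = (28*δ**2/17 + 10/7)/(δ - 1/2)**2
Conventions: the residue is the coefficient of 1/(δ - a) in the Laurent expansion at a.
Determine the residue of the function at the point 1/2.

The residue is 28/17.

At the order-2 pole 1/2 set g(δ) = (δ - (1/2))^2*f(δ) = 28*δ**2/17 + 10/7.
Order-2 pole: residue = g'(a); g'(1/2) = 28/17, so the residue is 28/17.


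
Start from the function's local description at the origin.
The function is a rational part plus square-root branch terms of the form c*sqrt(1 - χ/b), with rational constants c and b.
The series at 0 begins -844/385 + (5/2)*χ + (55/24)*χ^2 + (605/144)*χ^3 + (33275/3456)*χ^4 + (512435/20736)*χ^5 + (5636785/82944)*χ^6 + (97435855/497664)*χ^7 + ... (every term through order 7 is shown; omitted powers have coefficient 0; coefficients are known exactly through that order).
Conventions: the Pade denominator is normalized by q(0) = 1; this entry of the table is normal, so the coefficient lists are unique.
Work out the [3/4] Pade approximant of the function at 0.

The Pade approximant has numerator coefficients [-844/385, 1961093/139790, -13514699/503244, 437396003/30194640]; denominator coefficients [1, -42009/7988, 2098745/287568, -3219689/1725408, -2562175/13803264].

Taylor coefficients needed (read off): a_0 = -844/385, a_1 = 5/2, a_2 = 55/24, a_3 = 605/144, a_4 = 33275/3456, a_5 = 512435/20736, a_6 = 5636785/82944, a_7 = 97435855/497664.
Write the denominator as Q(χ) = 1 + q1*χ + q2*χ^2 + q3*χ^3 + q4*χ^4. Requiring Q*f - P = O(χ^8) with deg P <= 3 kills the coefficients of χ^4..χ^7 in Q*f:
  χ^4: a_4 + q1*a_3 + q2*a_2 + q3*a_1 + q4*a_0 = 0, i.e. 33275/3456 + (605/144)*q1 + (55/24)*q2 + (5/2)*q3 + (-844/385)*q4 = 0.
  χ^5: a_5 + q1*a_4 + q2*a_3 + q3*a_2 + q4*a_1 = 0, i.e. 512435/20736 + (33275/3456)*q1 + (605/144)*q2 + (55/24)*q3 + (5/2)*q4 = 0.
  χ^6: a_6 + q1*a_5 + q2*a_4 + q3*a_3 + q4*a_2 = 0, i.e. 5636785/82944 + (512435/20736)*q1 + (33275/3456)*q2 + (605/144)*q3 + (55/24)*q4 = 0.
  χ^7: a_7 + q1*a_6 + q2*a_5 + q3*a_4 + q4*a_3 = 0, i.e. 97435855/497664 + (5636785/82944)*q1 + (512435/20736)*q2 + (33275/3456)*q3 + (605/144)*q4 = 0.
Solving this linear system: q1 = -42009/7988, q2 = 2098745/287568, q3 = -3219689/1725408, q4 = -2562175/13803264.
The numerator is Q*f truncated at degree 3: P0 = a_0 = -844/385; P1 = a_1 + q1*a_0 = 1961093/139790; P2 = a_2 + q1*a_1 + q2*a_0 = -13514699/503244; P3 = a_3 + q1*a_2 + q2*a_1 + q3*a_0 = 437396003/30194640.


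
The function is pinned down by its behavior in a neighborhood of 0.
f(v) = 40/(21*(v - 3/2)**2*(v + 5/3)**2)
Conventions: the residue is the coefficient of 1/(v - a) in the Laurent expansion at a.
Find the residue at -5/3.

At the order-2 pole -5/3 set g(v) = (v - (-5/3))^2*f(v) = 40/(21*(v - 3/2)**2).
Order-2 pole: residue = g'(a); g'(-5/3) = 5760/48013, so the residue is 5760/48013.

The residue is 5760/48013.


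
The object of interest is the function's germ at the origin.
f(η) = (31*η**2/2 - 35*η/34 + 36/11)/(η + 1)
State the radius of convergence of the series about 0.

Denominator factor (η + 1): pole of order 1 at -1, modulus 1.
The radius of convergence is the smallest modulus among the singular points: 1.

The radius of convergence is 1.


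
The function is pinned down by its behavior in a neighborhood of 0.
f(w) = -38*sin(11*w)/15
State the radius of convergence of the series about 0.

The factor -sin(11*w) is entire and contributes no finite singular point.
The polynomial part has no poles.
No finite singular points: the Taylor series at 0 converges everywhere.

The radius of convergence is infinite.


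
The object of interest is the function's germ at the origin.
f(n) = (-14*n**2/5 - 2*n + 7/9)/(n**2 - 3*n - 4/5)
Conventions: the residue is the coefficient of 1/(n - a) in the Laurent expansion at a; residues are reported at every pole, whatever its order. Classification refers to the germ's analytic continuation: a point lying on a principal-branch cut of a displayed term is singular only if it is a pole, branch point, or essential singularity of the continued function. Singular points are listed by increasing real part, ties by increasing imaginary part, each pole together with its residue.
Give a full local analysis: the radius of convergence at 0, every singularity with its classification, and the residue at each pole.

Radius of convergence at 0: -3/2 + (1/10)*sqrt(305).
At 3/2 - (1/10)*sqrt(305): a pole of order 1; residue -26/5 + (3839/13725)*sqrt(305).
At 3/2 + (1/10)*sqrt(305): a pole of order 1; residue -26/5 - (3839/13725)*sqrt(305).

Denominator factor (n**2 - 3*n - 4/5): discriminant 61/5, real irrational roots 3/2 + (1/10)*sqrt(305) and 3/2 - (1/10)*sqrt(305); poles of order 1, moduli 3/2 + (1/10)*sqrt(305) and -3/2 + (1/10)*sqrt(305).
The radius of convergence is the smallest modulus among the singular points: -3/2 + (1/10)*sqrt(305).
The factor n**2 - 3*n - 4/5 splits as (n - a)(n - a') with a = 3/2 - (1/10)*sqrt(305), a' = 3/2 + (1/10)*sqrt(305). At the order-1 pole a set g(n) = (n - a)*f(n) = [-14*n**2/5 - 2*n + 7/9] / (n - a').
Simple pole: residue = g(a) at a = 3/2 - (1/10)*sqrt(305), which is -26/5 + (3839/13725)*sqrt(305).
The factor n**2 - 3*n - 4/5 splits as (n - a)(n - a') with a = 3/2 + (1/10)*sqrt(305), a' = 3/2 - (1/10)*sqrt(305). At the order-1 pole a set g(n) = (n - a)*f(n) = [-14*n**2/5 - 2*n + 7/9] / (n - a').
Simple pole: residue = g(a) at a = 3/2 + (1/10)*sqrt(305), which is -26/5 - (3839/13725)*sqrt(305).
List the singular points by increasing real part (a conjugate pair: the negative imaginary part first).


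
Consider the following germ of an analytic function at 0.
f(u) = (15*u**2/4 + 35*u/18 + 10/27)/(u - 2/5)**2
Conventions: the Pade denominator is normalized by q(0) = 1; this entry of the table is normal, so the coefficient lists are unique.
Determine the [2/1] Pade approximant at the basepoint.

Taylor coefficients needed (expand at 0): a_0 = 125/54, a_1 = 5125/216, a_2 = 6125/48, a_3 = 423125/864.
Write the denominator as Q(u) = 1 + q1*u. Requiring Q*f - P = O(u^4) with deg P <= 2 kills the coefficients of u^3..u^3 in Q*f:
  u^3: a_3 + q1*a_2 = 0, i.e. 423125/864 + (6125/48)*q1 = 0.
Solving this linear system: q1 = -3385/882.
The numerator is Q*f truncated at degree 2: P0 = a_0 = 125/54; P1 = a_1 + q1*a_0 = 1413875/95256; P2 = a_2 + q1*a_1 = 435125/11907.

The Pade approximant has numerator coefficients [125/54, 1413875/95256, 435125/11907]; denominator coefficients [1, -3385/882].


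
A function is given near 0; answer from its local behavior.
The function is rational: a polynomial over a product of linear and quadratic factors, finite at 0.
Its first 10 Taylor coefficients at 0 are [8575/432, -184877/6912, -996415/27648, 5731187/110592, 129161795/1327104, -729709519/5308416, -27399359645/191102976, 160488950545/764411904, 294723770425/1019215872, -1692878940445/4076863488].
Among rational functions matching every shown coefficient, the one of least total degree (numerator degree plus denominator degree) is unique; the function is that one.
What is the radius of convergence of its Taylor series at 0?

No rational of total degree below 8 reproduces all 10 coefficients; solving the [1/7] Pade equations on them gives f(d) = (10 - 39*d/40)/((d + 4/5)*(d**2 + 6/7)**3), whose expansion matches every shown term.
Denominator factor (d**2 + 6/7)^3: discriminant -24/7, complex-conjugate roots ((1/7)*sqrt(42))*i and -((1/7)*sqrt(42))*i; poles of order 3, moduli (1/7)*sqrt(42) and (1/7)*sqrt(42).
Denominator factor (d + 4/5): pole of order 1 at -4/5, modulus 4/5.
The radius of convergence is the smallest modulus among the singular points: 4/5.

The radius of convergence is 4/5.


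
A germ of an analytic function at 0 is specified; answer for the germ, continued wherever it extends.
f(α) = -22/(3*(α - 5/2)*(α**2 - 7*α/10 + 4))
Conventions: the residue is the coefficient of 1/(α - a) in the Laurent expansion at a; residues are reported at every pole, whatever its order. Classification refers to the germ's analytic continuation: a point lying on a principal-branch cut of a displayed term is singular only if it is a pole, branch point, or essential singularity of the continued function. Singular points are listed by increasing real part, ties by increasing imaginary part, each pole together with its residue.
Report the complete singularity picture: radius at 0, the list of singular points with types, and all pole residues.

Radius of convergence at 0: 2.
At (7/20) - ((1/20)*sqrt(1551))*i: a pole of order 1; residue (22/51) + ((86/7191)*sqrt(1551))*i.
At (7/20) + ((1/20)*sqrt(1551))*i: a pole of order 1; residue (22/51) - ((86/7191)*sqrt(1551))*i.
At 5/2: a pole of order 1; residue -44/51.

Denominator factor (α - 5/2): pole of order 1 at 5/2, modulus 5/2.
Denominator factor (α**2 - 7*α/10 + 4): discriminant -1551/100, complex-conjugate roots (7/20) + ((1/20)*sqrt(1551))*i and (7/20) - ((1/20)*sqrt(1551))*i; poles of order 1, moduli 2 and 2.
The radius of convergence is the smallest modulus among the singular points: 2.
The factor α**2 - 7*α/10 + 4 splits as (α - a)(α - a') with a = (7/20) - ((1/20)*sqrt(1551))*i, a' = (7/20) + ((1/20)*sqrt(1551))*i. At the order-1 pole a set g(α) = (α - a)*f(α) = [-22/(3*(α - 5/2))] / (α - a').
Simple pole: residue = g(a) at a = (7/20) - ((1/20)*sqrt(1551))*i, which is (22/51) + ((86/7191)*sqrt(1551))*i.
The factor α**2 - 7*α/10 + 4 splits as (α - a)(α - a') with a = (7/20) + ((1/20)*sqrt(1551))*i, a' = (7/20) - ((1/20)*sqrt(1551))*i. At the order-1 pole a set g(α) = (α - a)*f(α) = [-22/(3*(α - 5/2))] / (α - a').
Simple pole: residue = g(a) at a = (7/20) + ((1/20)*sqrt(1551))*i, which is (22/51) - ((86/7191)*sqrt(1551))*i.
At the order-1 pole 5/2 set g(α) = (α - (5/2))*f(α) = -22/(3*(α**2 - 7*α/10 + 4)).
Simple pole: residue = g(a) at a = 5/2, which is -44/51.
List the singular points by increasing real part (a conjugate pair: the negative imaginary part first).


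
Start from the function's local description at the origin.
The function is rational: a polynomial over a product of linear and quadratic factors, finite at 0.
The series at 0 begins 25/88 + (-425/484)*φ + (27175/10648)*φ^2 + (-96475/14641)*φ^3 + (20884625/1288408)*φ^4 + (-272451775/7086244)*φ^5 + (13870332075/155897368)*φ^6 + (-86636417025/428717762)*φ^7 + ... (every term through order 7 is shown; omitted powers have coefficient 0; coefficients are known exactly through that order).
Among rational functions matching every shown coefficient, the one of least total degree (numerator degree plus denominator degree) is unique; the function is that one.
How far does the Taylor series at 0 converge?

The radius of convergence is 1/2.

No rational of total degree below 4 reproduces all 8 coefficients; solving the [0/4] Pade equations on them gives f(φ) = 11/(32*(φ - 11/5)**2*(φ + 1/2)**2), whose expansion matches every shown term.
Denominator factor (φ + 1/2)^2: pole of order 2 at -1/2, modulus 1/2.
Denominator factor (φ - 11/5)^2: pole of order 2 at 11/5, modulus 11/5.
The radius of convergence is the smallest modulus among the singular points: 1/2.


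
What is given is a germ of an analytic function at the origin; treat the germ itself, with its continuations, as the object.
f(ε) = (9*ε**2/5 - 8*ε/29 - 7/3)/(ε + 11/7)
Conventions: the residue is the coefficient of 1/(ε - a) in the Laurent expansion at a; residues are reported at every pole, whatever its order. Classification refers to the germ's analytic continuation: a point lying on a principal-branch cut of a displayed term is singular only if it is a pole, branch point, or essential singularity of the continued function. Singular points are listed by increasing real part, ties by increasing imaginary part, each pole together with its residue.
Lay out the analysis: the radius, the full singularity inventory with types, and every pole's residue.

Denominator factor (ε + 11/7): pole of order 1 at -11/7, modulus 11/7.
The radius of convergence is the smallest modulus among the singular points: 11/7.
At the order-1 pole -11/7 set g(ε) = (ε - (-11/7))*f(ε) = 9*ε**2/5 - 8*ε/29 - 7/3.
Simple pole: residue = g(a) at a = -11/7, which is 54248/21315.

Radius of convergence at 0: 11/7.
At -11/7: a pole of order 1; residue 54248/21315.
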